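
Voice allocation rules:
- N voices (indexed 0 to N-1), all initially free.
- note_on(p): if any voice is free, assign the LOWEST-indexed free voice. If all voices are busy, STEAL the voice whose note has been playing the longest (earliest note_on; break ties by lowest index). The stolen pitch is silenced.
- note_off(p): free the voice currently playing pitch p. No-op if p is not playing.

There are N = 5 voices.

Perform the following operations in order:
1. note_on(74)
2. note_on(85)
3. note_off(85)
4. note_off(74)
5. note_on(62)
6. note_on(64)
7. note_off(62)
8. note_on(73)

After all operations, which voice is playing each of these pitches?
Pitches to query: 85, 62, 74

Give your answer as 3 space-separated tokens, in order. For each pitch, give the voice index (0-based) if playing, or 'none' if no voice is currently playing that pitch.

Op 1: note_on(74): voice 0 is free -> assigned | voices=[74 - - - -]
Op 2: note_on(85): voice 1 is free -> assigned | voices=[74 85 - - -]
Op 3: note_off(85): free voice 1 | voices=[74 - - - -]
Op 4: note_off(74): free voice 0 | voices=[- - - - -]
Op 5: note_on(62): voice 0 is free -> assigned | voices=[62 - - - -]
Op 6: note_on(64): voice 1 is free -> assigned | voices=[62 64 - - -]
Op 7: note_off(62): free voice 0 | voices=[- 64 - - -]
Op 8: note_on(73): voice 0 is free -> assigned | voices=[73 64 - - -]

Answer: none none none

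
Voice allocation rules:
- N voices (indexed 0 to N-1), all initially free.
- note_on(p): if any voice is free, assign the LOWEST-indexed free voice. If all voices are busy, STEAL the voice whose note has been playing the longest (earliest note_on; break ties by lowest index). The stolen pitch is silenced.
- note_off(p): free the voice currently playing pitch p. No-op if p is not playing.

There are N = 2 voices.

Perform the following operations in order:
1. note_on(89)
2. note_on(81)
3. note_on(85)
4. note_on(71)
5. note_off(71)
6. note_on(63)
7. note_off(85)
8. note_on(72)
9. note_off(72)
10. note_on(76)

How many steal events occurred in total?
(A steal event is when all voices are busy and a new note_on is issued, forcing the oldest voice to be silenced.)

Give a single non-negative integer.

Answer: 2

Derivation:
Op 1: note_on(89): voice 0 is free -> assigned | voices=[89 -]
Op 2: note_on(81): voice 1 is free -> assigned | voices=[89 81]
Op 3: note_on(85): all voices busy, STEAL voice 0 (pitch 89, oldest) -> assign | voices=[85 81]
Op 4: note_on(71): all voices busy, STEAL voice 1 (pitch 81, oldest) -> assign | voices=[85 71]
Op 5: note_off(71): free voice 1 | voices=[85 -]
Op 6: note_on(63): voice 1 is free -> assigned | voices=[85 63]
Op 7: note_off(85): free voice 0 | voices=[- 63]
Op 8: note_on(72): voice 0 is free -> assigned | voices=[72 63]
Op 9: note_off(72): free voice 0 | voices=[- 63]
Op 10: note_on(76): voice 0 is free -> assigned | voices=[76 63]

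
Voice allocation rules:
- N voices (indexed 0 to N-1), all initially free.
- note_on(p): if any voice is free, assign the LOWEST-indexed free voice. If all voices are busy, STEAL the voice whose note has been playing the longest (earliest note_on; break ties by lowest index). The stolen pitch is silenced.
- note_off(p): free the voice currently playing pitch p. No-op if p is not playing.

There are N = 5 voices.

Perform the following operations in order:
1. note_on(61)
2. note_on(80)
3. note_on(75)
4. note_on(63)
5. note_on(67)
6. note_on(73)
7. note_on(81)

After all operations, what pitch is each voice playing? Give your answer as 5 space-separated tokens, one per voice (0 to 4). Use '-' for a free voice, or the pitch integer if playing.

Answer: 73 81 75 63 67

Derivation:
Op 1: note_on(61): voice 0 is free -> assigned | voices=[61 - - - -]
Op 2: note_on(80): voice 1 is free -> assigned | voices=[61 80 - - -]
Op 3: note_on(75): voice 2 is free -> assigned | voices=[61 80 75 - -]
Op 4: note_on(63): voice 3 is free -> assigned | voices=[61 80 75 63 -]
Op 5: note_on(67): voice 4 is free -> assigned | voices=[61 80 75 63 67]
Op 6: note_on(73): all voices busy, STEAL voice 0 (pitch 61, oldest) -> assign | voices=[73 80 75 63 67]
Op 7: note_on(81): all voices busy, STEAL voice 1 (pitch 80, oldest) -> assign | voices=[73 81 75 63 67]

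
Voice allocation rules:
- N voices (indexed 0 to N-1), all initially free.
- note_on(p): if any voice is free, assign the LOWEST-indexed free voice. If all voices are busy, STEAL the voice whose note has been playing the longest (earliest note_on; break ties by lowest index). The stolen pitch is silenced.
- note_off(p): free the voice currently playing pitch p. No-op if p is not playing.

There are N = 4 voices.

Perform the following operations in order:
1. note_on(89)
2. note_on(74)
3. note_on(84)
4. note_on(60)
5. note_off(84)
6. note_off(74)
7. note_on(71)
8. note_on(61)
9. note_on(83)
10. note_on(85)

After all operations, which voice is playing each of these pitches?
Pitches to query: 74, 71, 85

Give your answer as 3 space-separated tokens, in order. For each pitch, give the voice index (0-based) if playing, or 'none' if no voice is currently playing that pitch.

Op 1: note_on(89): voice 0 is free -> assigned | voices=[89 - - -]
Op 2: note_on(74): voice 1 is free -> assigned | voices=[89 74 - -]
Op 3: note_on(84): voice 2 is free -> assigned | voices=[89 74 84 -]
Op 4: note_on(60): voice 3 is free -> assigned | voices=[89 74 84 60]
Op 5: note_off(84): free voice 2 | voices=[89 74 - 60]
Op 6: note_off(74): free voice 1 | voices=[89 - - 60]
Op 7: note_on(71): voice 1 is free -> assigned | voices=[89 71 - 60]
Op 8: note_on(61): voice 2 is free -> assigned | voices=[89 71 61 60]
Op 9: note_on(83): all voices busy, STEAL voice 0 (pitch 89, oldest) -> assign | voices=[83 71 61 60]
Op 10: note_on(85): all voices busy, STEAL voice 3 (pitch 60, oldest) -> assign | voices=[83 71 61 85]

Answer: none 1 3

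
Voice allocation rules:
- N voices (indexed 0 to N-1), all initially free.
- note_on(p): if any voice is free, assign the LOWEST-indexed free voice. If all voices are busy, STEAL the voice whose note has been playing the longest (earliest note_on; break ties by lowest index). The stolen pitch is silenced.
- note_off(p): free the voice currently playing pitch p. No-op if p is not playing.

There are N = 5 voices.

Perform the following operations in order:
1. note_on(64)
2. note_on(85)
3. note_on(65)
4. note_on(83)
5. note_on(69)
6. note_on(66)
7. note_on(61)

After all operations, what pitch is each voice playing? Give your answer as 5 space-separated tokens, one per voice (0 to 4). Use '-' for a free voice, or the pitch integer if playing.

Answer: 66 61 65 83 69

Derivation:
Op 1: note_on(64): voice 0 is free -> assigned | voices=[64 - - - -]
Op 2: note_on(85): voice 1 is free -> assigned | voices=[64 85 - - -]
Op 3: note_on(65): voice 2 is free -> assigned | voices=[64 85 65 - -]
Op 4: note_on(83): voice 3 is free -> assigned | voices=[64 85 65 83 -]
Op 5: note_on(69): voice 4 is free -> assigned | voices=[64 85 65 83 69]
Op 6: note_on(66): all voices busy, STEAL voice 0 (pitch 64, oldest) -> assign | voices=[66 85 65 83 69]
Op 7: note_on(61): all voices busy, STEAL voice 1 (pitch 85, oldest) -> assign | voices=[66 61 65 83 69]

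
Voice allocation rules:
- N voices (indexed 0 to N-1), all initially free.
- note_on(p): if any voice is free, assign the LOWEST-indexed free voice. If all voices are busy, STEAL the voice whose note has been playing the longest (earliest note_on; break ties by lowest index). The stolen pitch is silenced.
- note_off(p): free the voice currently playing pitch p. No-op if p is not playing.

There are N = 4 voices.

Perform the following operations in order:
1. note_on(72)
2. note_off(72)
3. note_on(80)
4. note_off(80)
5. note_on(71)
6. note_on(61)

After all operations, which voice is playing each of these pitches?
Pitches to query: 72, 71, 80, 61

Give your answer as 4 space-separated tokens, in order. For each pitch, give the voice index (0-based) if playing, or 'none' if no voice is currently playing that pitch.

Op 1: note_on(72): voice 0 is free -> assigned | voices=[72 - - -]
Op 2: note_off(72): free voice 0 | voices=[- - - -]
Op 3: note_on(80): voice 0 is free -> assigned | voices=[80 - - -]
Op 4: note_off(80): free voice 0 | voices=[- - - -]
Op 5: note_on(71): voice 0 is free -> assigned | voices=[71 - - -]
Op 6: note_on(61): voice 1 is free -> assigned | voices=[71 61 - -]

Answer: none 0 none 1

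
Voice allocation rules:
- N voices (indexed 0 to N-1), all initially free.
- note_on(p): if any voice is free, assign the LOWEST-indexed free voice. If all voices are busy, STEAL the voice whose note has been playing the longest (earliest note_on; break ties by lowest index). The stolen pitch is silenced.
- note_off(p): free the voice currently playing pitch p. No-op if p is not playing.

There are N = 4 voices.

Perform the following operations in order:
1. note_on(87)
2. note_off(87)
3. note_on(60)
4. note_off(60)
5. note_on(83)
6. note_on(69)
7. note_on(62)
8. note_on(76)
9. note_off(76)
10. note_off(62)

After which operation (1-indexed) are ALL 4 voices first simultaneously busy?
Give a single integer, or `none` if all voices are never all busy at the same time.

Answer: 8

Derivation:
Op 1: note_on(87): voice 0 is free -> assigned | voices=[87 - - -]
Op 2: note_off(87): free voice 0 | voices=[- - - -]
Op 3: note_on(60): voice 0 is free -> assigned | voices=[60 - - -]
Op 4: note_off(60): free voice 0 | voices=[- - - -]
Op 5: note_on(83): voice 0 is free -> assigned | voices=[83 - - -]
Op 6: note_on(69): voice 1 is free -> assigned | voices=[83 69 - -]
Op 7: note_on(62): voice 2 is free -> assigned | voices=[83 69 62 -]
Op 8: note_on(76): voice 3 is free -> assigned | voices=[83 69 62 76]
Op 9: note_off(76): free voice 3 | voices=[83 69 62 -]
Op 10: note_off(62): free voice 2 | voices=[83 69 - -]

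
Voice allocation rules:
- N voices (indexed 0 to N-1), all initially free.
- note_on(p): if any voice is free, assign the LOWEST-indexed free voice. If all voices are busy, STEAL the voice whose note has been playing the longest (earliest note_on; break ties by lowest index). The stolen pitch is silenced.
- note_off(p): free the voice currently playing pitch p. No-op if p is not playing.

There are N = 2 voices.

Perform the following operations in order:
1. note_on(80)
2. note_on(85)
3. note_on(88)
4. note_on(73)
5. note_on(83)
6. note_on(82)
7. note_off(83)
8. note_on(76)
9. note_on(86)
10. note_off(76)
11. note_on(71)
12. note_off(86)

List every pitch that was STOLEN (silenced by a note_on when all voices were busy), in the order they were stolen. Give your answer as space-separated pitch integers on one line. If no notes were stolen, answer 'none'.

Answer: 80 85 88 73 82

Derivation:
Op 1: note_on(80): voice 0 is free -> assigned | voices=[80 -]
Op 2: note_on(85): voice 1 is free -> assigned | voices=[80 85]
Op 3: note_on(88): all voices busy, STEAL voice 0 (pitch 80, oldest) -> assign | voices=[88 85]
Op 4: note_on(73): all voices busy, STEAL voice 1 (pitch 85, oldest) -> assign | voices=[88 73]
Op 5: note_on(83): all voices busy, STEAL voice 0 (pitch 88, oldest) -> assign | voices=[83 73]
Op 6: note_on(82): all voices busy, STEAL voice 1 (pitch 73, oldest) -> assign | voices=[83 82]
Op 7: note_off(83): free voice 0 | voices=[- 82]
Op 8: note_on(76): voice 0 is free -> assigned | voices=[76 82]
Op 9: note_on(86): all voices busy, STEAL voice 1 (pitch 82, oldest) -> assign | voices=[76 86]
Op 10: note_off(76): free voice 0 | voices=[- 86]
Op 11: note_on(71): voice 0 is free -> assigned | voices=[71 86]
Op 12: note_off(86): free voice 1 | voices=[71 -]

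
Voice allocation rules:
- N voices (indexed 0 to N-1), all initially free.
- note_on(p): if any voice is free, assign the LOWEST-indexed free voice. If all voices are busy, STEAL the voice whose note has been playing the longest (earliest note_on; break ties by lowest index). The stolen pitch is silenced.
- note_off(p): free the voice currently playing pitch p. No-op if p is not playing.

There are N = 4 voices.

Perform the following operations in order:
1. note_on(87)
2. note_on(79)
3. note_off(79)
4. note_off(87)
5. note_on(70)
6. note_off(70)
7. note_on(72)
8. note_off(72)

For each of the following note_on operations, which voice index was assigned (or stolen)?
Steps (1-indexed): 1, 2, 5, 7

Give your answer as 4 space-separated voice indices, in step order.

Answer: 0 1 0 0

Derivation:
Op 1: note_on(87): voice 0 is free -> assigned | voices=[87 - - -]
Op 2: note_on(79): voice 1 is free -> assigned | voices=[87 79 - -]
Op 3: note_off(79): free voice 1 | voices=[87 - - -]
Op 4: note_off(87): free voice 0 | voices=[- - - -]
Op 5: note_on(70): voice 0 is free -> assigned | voices=[70 - - -]
Op 6: note_off(70): free voice 0 | voices=[- - - -]
Op 7: note_on(72): voice 0 is free -> assigned | voices=[72 - - -]
Op 8: note_off(72): free voice 0 | voices=[- - - -]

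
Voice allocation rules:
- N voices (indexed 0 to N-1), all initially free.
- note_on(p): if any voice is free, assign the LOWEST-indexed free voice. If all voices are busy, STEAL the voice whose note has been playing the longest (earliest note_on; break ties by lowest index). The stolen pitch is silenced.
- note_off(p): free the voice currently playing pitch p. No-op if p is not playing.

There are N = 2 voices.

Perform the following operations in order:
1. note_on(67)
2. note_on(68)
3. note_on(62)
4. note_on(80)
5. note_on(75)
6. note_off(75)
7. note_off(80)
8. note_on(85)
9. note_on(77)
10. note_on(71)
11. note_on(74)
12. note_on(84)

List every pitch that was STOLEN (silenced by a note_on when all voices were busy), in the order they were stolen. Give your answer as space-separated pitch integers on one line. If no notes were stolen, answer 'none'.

Answer: 67 68 62 85 77 71

Derivation:
Op 1: note_on(67): voice 0 is free -> assigned | voices=[67 -]
Op 2: note_on(68): voice 1 is free -> assigned | voices=[67 68]
Op 3: note_on(62): all voices busy, STEAL voice 0 (pitch 67, oldest) -> assign | voices=[62 68]
Op 4: note_on(80): all voices busy, STEAL voice 1 (pitch 68, oldest) -> assign | voices=[62 80]
Op 5: note_on(75): all voices busy, STEAL voice 0 (pitch 62, oldest) -> assign | voices=[75 80]
Op 6: note_off(75): free voice 0 | voices=[- 80]
Op 7: note_off(80): free voice 1 | voices=[- -]
Op 8: note_on(85): voice 0 is free -> assigned | voices=[85 -]
Op 9: note_on(77): voice 1 is free -> assigned | voices=[85 77]
Op 10: note_on(71): all voices busy, STEAL voice 0 (pitch 85, oldest) -> assign | voices=[71 77]
Op 11: note_on(74): all voices busy, STEAL voice 1 (pitch 77, oldest) -> assign | voices=[71 74]
Op 12: note_on(84): all voices busy, STEAL voice 0 (pitch 71, oldest) -> assign | voices=[84 74]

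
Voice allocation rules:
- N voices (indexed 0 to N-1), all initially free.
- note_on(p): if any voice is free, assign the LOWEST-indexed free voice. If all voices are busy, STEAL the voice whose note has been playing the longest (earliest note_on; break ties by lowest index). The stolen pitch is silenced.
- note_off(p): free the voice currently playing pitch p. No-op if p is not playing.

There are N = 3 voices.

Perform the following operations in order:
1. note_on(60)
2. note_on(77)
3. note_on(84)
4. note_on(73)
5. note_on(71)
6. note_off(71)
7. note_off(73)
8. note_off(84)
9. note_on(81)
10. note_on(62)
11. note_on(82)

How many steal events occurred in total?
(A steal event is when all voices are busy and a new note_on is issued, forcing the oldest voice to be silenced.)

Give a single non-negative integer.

Op 1: note_on(60): voice 0 is free -> assigned | voices=[60 - -]
Op 2: note_on(77): voice 1 is free -> assigned | voices=[60 77 -]
Op 3: note_on(84): voice 2 is free -> assigned | voices=[60 77 84]
Op 4: note_on(73): all voices busy, STEAL voice 0 (pitch 60, oldest) -> assign | voices=[73 77 84]
Op 5: note_on(71): all voices busy, STEAL voice 1 (pitch 77, oldest) -> assign | voices=[73 71 84]
Op 6: note_off(71): free voice 1 | voices=[73 - 84]
Op 7: note_off(73): free voice 0 | voices=[- - 84]
Op 8: note_off(84): free voice 2 | voices=[- - -]
Op 9: note_on(81): voice 0 is free -> assigned | voices=[81 - -]
Op 10: note_on(62): voice 1 is free -> assigned | voices=[81 62 -]
Op 11: note_on(82): voice 2 is free -> assigned | voices=[81 62 82]

Answer: 2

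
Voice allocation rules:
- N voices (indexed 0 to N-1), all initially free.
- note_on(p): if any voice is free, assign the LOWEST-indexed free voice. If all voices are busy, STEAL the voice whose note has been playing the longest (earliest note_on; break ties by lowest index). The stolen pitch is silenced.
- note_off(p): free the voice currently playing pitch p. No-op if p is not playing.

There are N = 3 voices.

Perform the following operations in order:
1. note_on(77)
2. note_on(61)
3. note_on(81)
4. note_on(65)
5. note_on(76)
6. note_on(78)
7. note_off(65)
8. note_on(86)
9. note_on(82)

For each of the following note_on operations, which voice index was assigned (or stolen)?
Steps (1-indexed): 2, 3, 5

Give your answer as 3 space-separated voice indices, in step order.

Answer: 1 2 1

Derivation:
Op 1: note_on(77): voice 0 is free -> assigned | voices=[77 - -]
Op 2: note_on(61): voice 1 is free -> assigned | voices=[77 61 -]
Op 3: note_on(81): voice 2 is free -> assigned | voices=[77 61 81]
Op 4: note_on(65): all voices busy, STEAL voice 0 (pitch 77, oldest) -> assign | voices=[65 61 81]
Op 5: note_on(76): all voices busy, STEAL voice 1 (pitch 61, oldest) -> assign | voices=[65 76 81]
Op 6: note_on(78): all voices busy, STEAL voice 2 (pitch 81, oldest) -> assign | voices=[65 76 78]
Op 7: note_off(65): free voice 0 | voices=[- 76 78]
Op 8: note_on(86): voice 0 is free -> assigned | voices=[86 76 78]
Op 9: note_on(82): all voices busy, STEAL voice 1 (pitch 76, oldest) -> assign | voices=[86 82 78]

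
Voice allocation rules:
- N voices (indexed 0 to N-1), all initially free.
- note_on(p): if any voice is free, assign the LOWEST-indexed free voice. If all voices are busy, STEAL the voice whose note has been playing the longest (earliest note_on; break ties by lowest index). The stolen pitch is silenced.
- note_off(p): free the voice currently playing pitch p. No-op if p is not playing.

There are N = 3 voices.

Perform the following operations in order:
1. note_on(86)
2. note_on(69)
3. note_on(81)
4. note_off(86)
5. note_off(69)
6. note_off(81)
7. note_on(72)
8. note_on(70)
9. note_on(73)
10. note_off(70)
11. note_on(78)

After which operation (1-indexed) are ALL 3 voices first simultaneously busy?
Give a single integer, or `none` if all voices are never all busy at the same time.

Op 1: note_on(86): voice 0 is free -> assigned | voices=[86 - -]
Op 2: note_on(69): voice 1 is free -> assigned | voices=[86 69 -]
Op 3: note_on(81): voice 2 is free -> assigned | voices=[86 69 81]
Op 4: note_off(86): free voice 0 | voices=[- 69 81]
Op 5: note_off(69): free voice 1 | voices=[- - 81]
Op 6: note_off(81): free voice 2 | voices=[- - -]
Op 7: note_on(72): voice 0 is free -> assigned | voices=[72 - -]
Op 8: note_on(70): voice 1 is free -> assigned | voices=[72 70 -]
Op 9: note_on(73): voice 2 is free -> assigned | voices=[72 70 73]
Op 10: note_off(70): free voice 1 | voices=[72 - 73]
Op 11: note_on(78): voice 1 is free -> assigned | voices=[72 78 73]

Answer: 3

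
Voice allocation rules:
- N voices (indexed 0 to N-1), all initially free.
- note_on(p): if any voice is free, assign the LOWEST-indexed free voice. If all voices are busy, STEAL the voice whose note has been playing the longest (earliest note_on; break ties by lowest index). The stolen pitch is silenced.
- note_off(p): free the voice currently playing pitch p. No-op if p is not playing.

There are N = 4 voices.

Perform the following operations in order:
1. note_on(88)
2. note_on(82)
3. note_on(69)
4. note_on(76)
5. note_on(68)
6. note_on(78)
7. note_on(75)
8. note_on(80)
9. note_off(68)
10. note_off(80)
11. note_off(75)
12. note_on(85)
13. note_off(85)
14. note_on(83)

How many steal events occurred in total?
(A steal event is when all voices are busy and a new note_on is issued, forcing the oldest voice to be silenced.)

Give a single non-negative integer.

Answer: 4

Derivation:
Op 1: note_on(88): voice 0 is free -> assigned | voices=[88 - - -]
Op 2: note_on(82): voice 1 is free -> assigned | voices=[88 82 - -]
Op 3: note_on(69): voice 2 is free -> assigned | voices=[88 82 69 -]
Op 4: note_on(76): voice 3 is free -> assigned | voices=[88 82 69 76]
Op 5: note_on(68): all voices busy, STEAL voice 0 (pitch 88, oldest) -> assign | voices=[68 82 69 76]
Op 6: note_on(78): all voices busy, STEAL voice 1 (pitch 82, oldest) -> assign | voices=[68 78 69 76]
Op 7: note_on(75): all voices busy, STEAL voice 2 (pitch 69, oldest) -> assign | voices=[68 78 75 76]
Op 8: note_on(80): all voices busy, STEAL voice 3 (pitch 76, oldest) -> assign | voices=[68 78 75 80]
Op 9: note_off(68): free voice 0 | voices=[- 78 75 80]
Op 10: note_off(80): free voice 3 | voices=[- 78 75 -]
Op 11: note_off(75): free voice 2 | voices=[- 78 - -]
Op 12: note_on(85): voice 0 is free -> assigned | voices=[85 78 - -]
Op 13: note_off(85): free voice 0 | voices=[- 78 - -]
Op 14: note_on(83): voice 0 is free -> assigned | voices=[83 78 - -]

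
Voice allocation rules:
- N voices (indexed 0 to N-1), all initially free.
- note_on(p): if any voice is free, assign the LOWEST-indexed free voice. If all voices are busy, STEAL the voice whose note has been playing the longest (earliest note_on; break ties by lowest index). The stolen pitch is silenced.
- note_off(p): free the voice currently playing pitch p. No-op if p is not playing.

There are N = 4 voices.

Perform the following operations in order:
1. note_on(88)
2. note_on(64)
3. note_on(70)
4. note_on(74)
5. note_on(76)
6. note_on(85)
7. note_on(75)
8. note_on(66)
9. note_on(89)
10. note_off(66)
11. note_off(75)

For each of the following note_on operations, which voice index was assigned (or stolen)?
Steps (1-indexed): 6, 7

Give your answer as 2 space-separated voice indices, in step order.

Op 1: note_on(88): voice 0 is free -> assigned | voices=[88 - - -]
Op 2: note_on(64): voice 1 is free -> assigned | voices=[88 64 - -]
Op 3: note_on(70): voice 2 is free -> assigned | voices=[88 64 70 -]
Op 4: note_on(74): voice 3 is free -> assigned | voices=[88 64 70 74]
Op 5: note_on(76): all voices busy, STEAL voice 0 (pitch 88, oldest) -> assign | voices=[76 64 70 74]
Op 6: note_on(85): all voices busy, STEAL voice 1 (pitch 64, oldest) -> assign | voices=[76 85 70 74]
Op 7: note_on(75): all voices busy, STEAL voice 2 (pitch 70, oldest) -> assign | voices=[76 85 75 74]
Op 8: note_on(66): all voices busy, STEAL voice 3 (pitch 74, oldest) -> assign | voices=[76 85 75 66]
Op 9: note_on(89): all voices busy, STEAL voice 0 (pitch 76, oldest) -> assign | voices=[89 85 75 66]
Op 10: note_off(66): free voice 3 | voices=[89 85 75 -]
Op 11: note_off(75): free voice 2 | voices=[89 85 - -]

Answer: 1 2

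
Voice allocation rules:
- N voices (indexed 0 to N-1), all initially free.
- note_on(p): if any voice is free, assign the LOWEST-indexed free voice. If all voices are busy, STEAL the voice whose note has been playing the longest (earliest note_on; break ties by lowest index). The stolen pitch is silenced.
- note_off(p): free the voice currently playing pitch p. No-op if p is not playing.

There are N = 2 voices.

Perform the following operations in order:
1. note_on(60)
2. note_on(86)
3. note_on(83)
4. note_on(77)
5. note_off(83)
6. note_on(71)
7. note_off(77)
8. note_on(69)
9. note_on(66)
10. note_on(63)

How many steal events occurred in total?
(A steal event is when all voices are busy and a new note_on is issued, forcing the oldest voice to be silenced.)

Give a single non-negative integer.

Op 1: note_on(60): voice 0 is free -> assigned | voices=[60 -]
Op 2: note_on(86): voice 1 is free -> assigned | voices=[60 86]
Op 3: note_on(83): all voices busy, STEAL voice 0 (pitch 60, oldest) -> assign | voices=[83 86]
Op 4: note_on(77): all voices busy, STEAL voice 1 (pitch 86, oldest) -> assign | voices=[83 77]
Op 5: note_off(83): free voice 0 | voices=[- 77]
Op 6: note_on(71): voice 0 is free -> assigned | voices=[71 77]
Op 7: note_off(77): free voice 1 | voices=[71 -]
Op 8: note_on(69): voice 1 is free -> assigned | voices=[71 69]
Op 9: note_on(66): all voices busy, STEAL voice 0 (pitch 71, oldest) -> assign | voices=[66 69]
Op 10: note_on(63): all voices busy, STEAL voice 1 (pitch 69, oldest) -> assign | voices=[66 63]

Answer: 4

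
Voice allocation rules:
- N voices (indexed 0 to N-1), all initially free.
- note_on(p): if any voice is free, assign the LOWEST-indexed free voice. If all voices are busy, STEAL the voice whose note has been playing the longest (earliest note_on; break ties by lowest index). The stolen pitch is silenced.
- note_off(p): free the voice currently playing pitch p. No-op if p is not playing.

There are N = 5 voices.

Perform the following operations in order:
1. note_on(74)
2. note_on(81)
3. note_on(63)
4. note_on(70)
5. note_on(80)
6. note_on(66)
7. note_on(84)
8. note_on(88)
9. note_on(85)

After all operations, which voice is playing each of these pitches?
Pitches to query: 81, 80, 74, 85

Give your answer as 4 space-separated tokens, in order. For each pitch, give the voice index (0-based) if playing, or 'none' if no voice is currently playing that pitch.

Answer: none 4 none 3

Derivation:
Op 1: note_on(74): voice 0 is free -> assigned | voices=[74 - - - -]
Op 2: note_on(81): voice 1 is free -> assigned | voices=[74 81 - - -]
Op 3: note_on(63): voice 2 is free -> assigned | voices=[74 81 63 - -]
Op 4: note_on(70): voice 3 is free -> assigned | voices=[74 81 63 70 -]
Op 5: note_on(80): voice 4 is free -> assigned | voices=[74 81 63 70 80]
Op 6: note_on(66): all voices busy, STEAL voice 0 (pitch 74, oldest) -> assign | voices=[66 81 63 70 80]
Op 7: note_on(84): all voices busy, STEAL voice 1 (pitch 81, oldest) -> assign | voices=[66 84 63 70 80]
Op 8: note_on(88): all voices busy, STEAL voice 2 (pitch 63, oldest) -> assign | voices=[66 84 88 70 80]
Op 9: note_on(85): all voices busy, STEAL voice 3 (pitch 70, oldest) -> assign | voices=[66 84 88 85 80]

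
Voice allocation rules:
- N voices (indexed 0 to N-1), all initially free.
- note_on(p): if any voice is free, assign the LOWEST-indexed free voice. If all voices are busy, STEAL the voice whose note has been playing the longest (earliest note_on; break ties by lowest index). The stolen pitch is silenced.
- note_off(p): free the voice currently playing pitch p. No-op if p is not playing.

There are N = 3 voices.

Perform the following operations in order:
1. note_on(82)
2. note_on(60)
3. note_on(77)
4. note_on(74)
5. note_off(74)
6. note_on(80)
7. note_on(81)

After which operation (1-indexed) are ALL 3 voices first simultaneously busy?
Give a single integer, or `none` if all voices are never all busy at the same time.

Op 1: note_on(82): voice 0 is free -> assigned | voices=[82 - -]
Op 2: note_on(60): voice 1 is free -> assigned | voices=[82 60 -]
Op 3: note_on(77): voice 2 is free -> assigned | voices=[82 60 77]
Op 4: note_on(74): all voices busy, STEAL voice 0 (pitch 82, oldest) -> assign | voices=[74 60 77]
Op 5: note_off(74): free voice 0 | voices=[- 60 77]
Op 6: note_on(80): voice 0 is free -> assigned | voices=[80 60 77]
Op 7: note_on(81): all voices busy, STEAL voice 1 (pitch 60, oldest) -> assign | voices=[80 81 77]

Answer: 3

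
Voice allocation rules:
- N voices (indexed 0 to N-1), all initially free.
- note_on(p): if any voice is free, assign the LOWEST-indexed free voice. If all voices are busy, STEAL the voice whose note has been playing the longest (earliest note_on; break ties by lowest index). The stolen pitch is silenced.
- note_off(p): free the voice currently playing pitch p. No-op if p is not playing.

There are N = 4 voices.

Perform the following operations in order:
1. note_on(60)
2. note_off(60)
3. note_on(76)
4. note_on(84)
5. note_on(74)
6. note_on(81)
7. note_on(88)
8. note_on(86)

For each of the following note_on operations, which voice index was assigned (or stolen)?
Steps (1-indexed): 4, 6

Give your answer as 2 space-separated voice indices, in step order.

Op 1: note_on(60): voice 0 is free -> assigned | voices=[60 - - -]
Op 2: note_off(60): free voice 0 | voices=[- - - -]
Op 3: note_on(76): voice 0 is free -> assigned | voices=[76 - - -]
Op 4: note_on(84): voice 1 is free -> assigned | voices=[76 84 - -]
Op 5: note_on(74): voice 2 is free -> assigned | voices=[76 84 74 -]
Op 6: note_on(81): voice 3 is free -> assigned | voices=[76 84 74 81]
Op 7: note_on(88): all voices busy, STEAL voice 0 (pitch 76, oldest) -> assign | voices=[88 84 74 81]
Op 8: note_on(86): all voices busy, STEAL voice 1 (pitch 84, oldest) -> assign | voices=[88 86 74 81]

Answer: 1 3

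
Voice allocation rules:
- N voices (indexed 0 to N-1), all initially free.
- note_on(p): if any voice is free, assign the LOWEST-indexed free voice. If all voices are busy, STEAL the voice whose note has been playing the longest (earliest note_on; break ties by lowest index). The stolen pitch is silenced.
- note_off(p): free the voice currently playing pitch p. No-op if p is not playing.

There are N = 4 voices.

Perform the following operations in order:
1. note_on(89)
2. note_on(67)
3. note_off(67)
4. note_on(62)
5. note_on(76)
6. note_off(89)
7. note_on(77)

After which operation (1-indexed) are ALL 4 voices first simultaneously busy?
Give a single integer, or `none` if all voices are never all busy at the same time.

Answer: none

Derivation:
Op 1: note_on(89): voice 0 is free -> assigned | voices=[89 - - -]
Op 2: note_on(67): voice 1 is free -> assigned | voices=[89 67 - -]
Op 3: note_off(67): free voice 1 | voices=[89 - - -]
Op 4: note_on(62): voice 1 is free -> assigned | voices=[89 62 - -]
Op 5: note_on(76): voice 2 is free -> assigned | voices=[89 62 76 -]
Op 6: note_off(89): free voice 0 | voices=[- 62 76 -]
Op 7: note_on(77): voice 0 is free -> assigned | voices=[77 62 76 -]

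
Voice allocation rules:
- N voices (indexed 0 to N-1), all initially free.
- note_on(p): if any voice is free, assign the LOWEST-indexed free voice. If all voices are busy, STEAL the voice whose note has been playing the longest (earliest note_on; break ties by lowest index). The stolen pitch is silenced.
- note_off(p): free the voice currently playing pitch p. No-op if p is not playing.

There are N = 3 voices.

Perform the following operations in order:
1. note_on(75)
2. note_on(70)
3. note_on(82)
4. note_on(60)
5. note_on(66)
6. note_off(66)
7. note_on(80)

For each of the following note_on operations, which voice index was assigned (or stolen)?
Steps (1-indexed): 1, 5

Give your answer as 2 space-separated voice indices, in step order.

Op 1: note_on(75): voice 0 is free -> assigned | voices=[75 - -]
Op 2: note_on(70): voice 1 is free -> assigned | voices=[75 70 -]
Op 3: note_on(82): voice 2 is free -> assigned | voices=[75 70 82]
Op 4: note_on(60): all voices busy, STEAL voice 0 (pitch 75, oldest) -> assign | voices=[60 70 82]
Op 5: note_on(66): all voices busy, STEAL voice 1 (pitch 70, oldest) -> assign | voices=[60 66 82]
Op 6: note_off(66): free voice 1 | voices=[60 - 82]
Op 7: note_on(80): voice 1 is free -> assigned | voices=[60 80 82]

Answer: 0 1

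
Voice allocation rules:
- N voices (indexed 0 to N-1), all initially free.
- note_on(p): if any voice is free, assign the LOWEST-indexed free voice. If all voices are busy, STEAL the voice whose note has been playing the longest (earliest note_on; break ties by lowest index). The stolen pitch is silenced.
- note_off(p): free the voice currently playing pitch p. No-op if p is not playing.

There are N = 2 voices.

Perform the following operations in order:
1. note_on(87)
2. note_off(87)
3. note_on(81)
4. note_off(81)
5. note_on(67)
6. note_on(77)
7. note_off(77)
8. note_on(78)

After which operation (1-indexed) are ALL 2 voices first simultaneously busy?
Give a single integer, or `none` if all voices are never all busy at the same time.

Op 1: note_on(87): voice 0 is free -> assigned | voices=[87 -]
Op 2: note_off(87): free voice 0 | voices=[- -]
Op 3: note_on(81): voice 0 is free -> assigned | voices=[81 -]
Op 4: note_off(81): free voice 0 | voices=[- -]
Op 5: note_on(67): voice 0 is free -> assigned | voices=[67 -]
Op 6: note_on(77): voice 1 is free -> assigned | voices=[67 77]
Op 7: note_off(77): free voice 1 | voices=[67 -]
Op 8: note_on(78): voice 1 is free -> assigned | voices=[67 78]

Answer: 6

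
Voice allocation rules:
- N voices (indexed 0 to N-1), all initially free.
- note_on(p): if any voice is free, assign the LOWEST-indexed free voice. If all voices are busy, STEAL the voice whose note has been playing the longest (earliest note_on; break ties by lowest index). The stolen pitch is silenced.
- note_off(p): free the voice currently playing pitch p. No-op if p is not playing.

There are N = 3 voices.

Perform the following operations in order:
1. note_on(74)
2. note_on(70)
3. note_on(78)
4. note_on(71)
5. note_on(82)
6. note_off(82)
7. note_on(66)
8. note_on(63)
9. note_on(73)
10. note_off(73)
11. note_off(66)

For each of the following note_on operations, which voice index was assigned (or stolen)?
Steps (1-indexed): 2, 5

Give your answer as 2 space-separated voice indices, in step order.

Answer: 1 1

Derivation:
Op 1: note_on(74): voice 0 is free -> assigned | voices=[74 - -]
Op 2: note_on(70): voice 1 is free -> assigned | voices=[74 70 -]
Op 3: note_on(78): voice 2 is free -> assigned | voices=[74 70 78]
Op 4: note_on(71): all voices busy, STEAL voice 0 (pitch 74, oldest) -> assign | voices=[71 70 78]
Op 5: note_on(82): all voices busy, STEAL voice 1 (pitch 70, oldest) -> assign | voices=[71 82 78]
Op 6: note_off(82): free voice 1 | voices=[71 - 78]
Op 7: note_on(66): voice 1 is free -> assigned | voices=[71 66 78]
Op 8: note_on(63): all voices busy, STEAL voice 2 (pitch 78, oldest) -> assign | voices=[71 66 63]
Op 9: note_on(73): all voices busy, STEAL voice 0 (pitch 71, oldest) -> assign | voices=[73 66 63]
Op 10: note_off(73): free voice 0 | voices=[- 66 63]
Op 11: note_off(66): free voice 1 | voices=[- - 63]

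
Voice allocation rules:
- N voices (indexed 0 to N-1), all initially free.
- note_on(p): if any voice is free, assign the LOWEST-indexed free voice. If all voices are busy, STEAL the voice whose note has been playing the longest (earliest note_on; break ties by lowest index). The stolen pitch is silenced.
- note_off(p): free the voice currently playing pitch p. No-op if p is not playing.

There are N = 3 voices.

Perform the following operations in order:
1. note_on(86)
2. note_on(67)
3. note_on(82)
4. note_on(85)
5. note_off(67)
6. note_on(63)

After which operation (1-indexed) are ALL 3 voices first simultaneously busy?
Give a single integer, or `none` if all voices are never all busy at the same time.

Op 1: note_on(86): voice 0 is free -> assigned | voices=[86 - -]
Op 2: note_on(67): voice 1 is free -> assigned | voices=[86 67 -]
Op 3: note_on(82): voice 2 is free -> assigned | voices=[86 67 82]
Op 4: note_on(85): all voices busy, STEAL voice 0 (pitch 86, oldest) -> assign | voices=[85 67 82]
Op 5: note_off(67): free voice 1 | voices=[85 - 82]
Op 6: note_on(63): voice 1 is free -> assigned | voices=[85 63 82]

Answer: 3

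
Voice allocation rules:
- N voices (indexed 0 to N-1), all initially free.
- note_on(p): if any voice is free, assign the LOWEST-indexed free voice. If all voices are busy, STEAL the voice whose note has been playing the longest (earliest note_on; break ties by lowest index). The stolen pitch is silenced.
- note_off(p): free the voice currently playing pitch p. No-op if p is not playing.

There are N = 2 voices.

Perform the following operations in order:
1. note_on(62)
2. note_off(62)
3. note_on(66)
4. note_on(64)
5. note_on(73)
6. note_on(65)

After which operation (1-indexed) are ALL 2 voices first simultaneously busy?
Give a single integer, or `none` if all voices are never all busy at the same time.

Op 1: note_on(62): voice 0 is free -> assigned | voices=[62 -]
Op 2: note_off(62): free voice 0 | voices=[- -]
Op 3: note_on(66): voice 0 is free -> assigned | voices=[66 -]
Op 4: note_on(64): voice 1 is free -> assigned | voices=[66 64]
Op 5: note_on(73): all voices busy, STEAL voice 0 (pitch 66, oldest) -> assign | voices=[73 64]
Op 6: note_on(65): all voices busy, STEAL voice 1 (pitch 64, oldest) -> assign | voices=[73 65]

Answer: 4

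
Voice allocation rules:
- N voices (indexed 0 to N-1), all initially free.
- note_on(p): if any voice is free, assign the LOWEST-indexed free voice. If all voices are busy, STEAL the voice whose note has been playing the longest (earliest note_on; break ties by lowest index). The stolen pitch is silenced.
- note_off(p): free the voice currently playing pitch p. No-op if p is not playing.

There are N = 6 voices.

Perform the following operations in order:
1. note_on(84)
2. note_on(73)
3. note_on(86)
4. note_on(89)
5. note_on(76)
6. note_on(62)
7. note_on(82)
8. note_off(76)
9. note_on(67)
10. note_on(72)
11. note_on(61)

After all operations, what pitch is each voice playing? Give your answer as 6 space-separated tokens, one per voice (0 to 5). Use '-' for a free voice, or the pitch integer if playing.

Op 1: note_on(84): voice 0 is free -> assigned | voices=[84 - - - - -]
Op 2: note_on(73): voice 1 is free -> assigned | voices=[84 73 - - - -]
Op 3: note_on(86): voice 2 is free -> assigned | voices=[84 73 86 - - -]
Op 4: note_on(89): voice 3 is free -> assigned | voices=[84 73 86 89 - -]
Op 5: note_on(76): voice 4 is free -> assigned | voices=[84 73 86 89 76 -]
Op 6: note_on(62): voice 5 is free -> assigned | voices=[84 73 86 89 76 62]
Op 7: note_on(82): all voices busy, STEAL voice 0 (pitch 84, oldest) -> assign | voices=[82 73 86 89 76 62]
Op 8: note_off(76): free voice 4 | voices=[82 73 86 89 - 62]
Op 9: note_on(67): voice 4 is free -> assigned | voices=[82 73 86 89 67 62]
Op 10: note_on(72): all voices busy, STEAL voice 1 (pitch 73, oldest) -> assign | voices=[82 72 86 89 67 62]
Op 11: note_on(61): all voices busy, STEAL voice 2 (pitch 86, oldest) -> assign | voices=[82 72 61 89 67 62]

Answer: 82 72 61 89 67 62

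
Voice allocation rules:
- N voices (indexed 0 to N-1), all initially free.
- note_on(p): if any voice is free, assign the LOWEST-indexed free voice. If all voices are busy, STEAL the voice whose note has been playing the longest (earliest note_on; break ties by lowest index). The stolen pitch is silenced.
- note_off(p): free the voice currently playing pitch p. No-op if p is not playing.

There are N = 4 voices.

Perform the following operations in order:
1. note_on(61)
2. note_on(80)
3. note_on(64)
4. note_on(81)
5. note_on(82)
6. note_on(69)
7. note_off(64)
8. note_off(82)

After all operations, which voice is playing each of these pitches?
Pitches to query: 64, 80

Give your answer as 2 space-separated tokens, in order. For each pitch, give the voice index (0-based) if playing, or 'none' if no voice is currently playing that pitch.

Answer: none none

Derivation:
Op 1: note_on(61): voice 0 is free -> assigned | voices=[61 - - -]
Op 2: note_on(80): voice 1 is free -> assigned | voices=[61 80 - -]
Op 3: note_on(64): voice 2 is free -> assigned | voices=[61 80 64 -]
Op 4: note_on(81): voice 3 is free -> assigned | voices=[61 80 64 81]
Op 5: note_on(82): all voices busy, STEAL voice 0 (pitch 61, oldest) -> assign | voices=[82 80 64 81]
Op 6: note_on(69): all voices busy, STEAL voice 1 (pitch 80, oldest) -> assign | voices=[82 69 64 81]
Op 7: note_off(64): free voice 2 | voices=[82 69 - 81]
Op 8: note_off(82): free voice 0 | voices=[- 69 - 81]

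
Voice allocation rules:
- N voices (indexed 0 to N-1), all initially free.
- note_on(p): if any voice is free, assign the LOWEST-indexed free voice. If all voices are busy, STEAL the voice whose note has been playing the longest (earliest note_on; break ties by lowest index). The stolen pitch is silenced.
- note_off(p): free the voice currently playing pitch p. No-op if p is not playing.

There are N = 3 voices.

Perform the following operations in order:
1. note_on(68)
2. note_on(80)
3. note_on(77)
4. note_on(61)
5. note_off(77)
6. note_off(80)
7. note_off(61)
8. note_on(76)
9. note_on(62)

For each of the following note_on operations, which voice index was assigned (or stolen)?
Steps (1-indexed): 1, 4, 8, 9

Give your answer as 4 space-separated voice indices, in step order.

Answer: 0 0 0 1

Derivation:
Op 1: note_on(68): voice 0 is free -> assigned | voices=[68 - -]
Op 2: note_on(80): voice 1 is free -> assigned | voices=[68 80 -]
Op 3: note_on(77): voice 2 is free -> assigned | voices=[68 80 77]
Op 4: note_on(61): all voices busy, STEAL voice 0 (pitch 68, oldest) -> assign | voices=[61 80 77]
Op 5: note_off(77): free voice 2 | voices=[61 80 -]
Op 6: note_off(80): free voice 1 | voices=[61 - -]
Op 7: note_off(61): free voice 0 | voices=[- - -]
Op 8: note_on(76): voice 0 is free -> assigned | voices=[76 - -]
Op 9: note_on(62): voice 1 is free -> assigned | voices=[76 62 -]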